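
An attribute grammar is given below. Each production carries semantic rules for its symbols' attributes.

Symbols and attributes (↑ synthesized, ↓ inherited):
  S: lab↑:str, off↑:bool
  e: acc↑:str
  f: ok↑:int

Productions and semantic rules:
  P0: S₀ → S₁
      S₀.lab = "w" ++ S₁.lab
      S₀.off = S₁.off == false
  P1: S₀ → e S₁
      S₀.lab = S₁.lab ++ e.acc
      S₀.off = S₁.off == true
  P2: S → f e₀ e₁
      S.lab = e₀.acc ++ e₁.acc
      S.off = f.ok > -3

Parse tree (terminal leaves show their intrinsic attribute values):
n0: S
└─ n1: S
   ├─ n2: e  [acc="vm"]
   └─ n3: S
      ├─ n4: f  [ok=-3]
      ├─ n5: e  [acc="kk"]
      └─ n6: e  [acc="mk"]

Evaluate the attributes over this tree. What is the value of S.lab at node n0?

"wkkmkvm"

1. n2.acc = "vm"  [terminal]
2. n4.ok = -3  [terminal]
3. n5.acc = "kk"  [terminal]
4. n6.acc = "mk"  [terminal]
5. n3.lab = "kkmk"  [e₀.acc ++ e₁.acc]
6. n3.off = false  [f.ok > -3]
7. n1.lab = "kkmkvm"  [S₁.lab ++ e.acc]
8. n1.off = false  [S₁.off == true]
9. n0.lab = "wkkmkvm"  ["w" ++ S₁.lab]
10. n0.off = true  [S₁.off == false]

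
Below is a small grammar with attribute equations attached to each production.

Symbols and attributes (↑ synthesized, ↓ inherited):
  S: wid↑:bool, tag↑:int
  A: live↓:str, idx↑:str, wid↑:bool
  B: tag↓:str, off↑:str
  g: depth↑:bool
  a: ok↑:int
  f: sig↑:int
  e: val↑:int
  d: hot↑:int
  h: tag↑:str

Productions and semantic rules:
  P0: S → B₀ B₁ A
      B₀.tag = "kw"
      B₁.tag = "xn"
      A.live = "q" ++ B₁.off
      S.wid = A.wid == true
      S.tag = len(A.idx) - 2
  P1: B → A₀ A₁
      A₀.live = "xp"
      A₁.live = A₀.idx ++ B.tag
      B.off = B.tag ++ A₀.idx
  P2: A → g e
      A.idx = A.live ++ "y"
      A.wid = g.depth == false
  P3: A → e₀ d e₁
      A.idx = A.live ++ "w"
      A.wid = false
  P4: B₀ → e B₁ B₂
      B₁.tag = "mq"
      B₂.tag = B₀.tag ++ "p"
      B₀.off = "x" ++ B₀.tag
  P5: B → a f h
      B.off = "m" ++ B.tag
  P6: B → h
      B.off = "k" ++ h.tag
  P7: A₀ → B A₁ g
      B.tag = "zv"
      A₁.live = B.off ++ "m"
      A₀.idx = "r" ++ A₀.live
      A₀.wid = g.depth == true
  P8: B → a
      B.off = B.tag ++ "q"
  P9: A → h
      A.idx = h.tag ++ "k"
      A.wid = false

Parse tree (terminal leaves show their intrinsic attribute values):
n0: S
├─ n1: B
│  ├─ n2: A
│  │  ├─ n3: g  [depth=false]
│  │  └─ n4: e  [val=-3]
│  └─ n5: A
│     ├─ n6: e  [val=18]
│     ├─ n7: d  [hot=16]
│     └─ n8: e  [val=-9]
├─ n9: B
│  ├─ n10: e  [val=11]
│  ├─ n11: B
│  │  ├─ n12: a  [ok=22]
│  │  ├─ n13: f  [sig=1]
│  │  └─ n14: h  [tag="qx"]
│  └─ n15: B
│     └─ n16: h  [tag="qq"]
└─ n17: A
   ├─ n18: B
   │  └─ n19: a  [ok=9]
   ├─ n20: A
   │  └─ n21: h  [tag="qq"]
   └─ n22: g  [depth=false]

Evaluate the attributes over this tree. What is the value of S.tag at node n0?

1. n1.tag = "kw"  ["kw"]
2. n2.live = "xp"  ["xp"]
3. n3.depth = false  [terminal]
4. n4.val = -3  [terminal]
5. n2.idx = "xpy"  [A.live ++ "y"]
6. n2.wid = true  [g.depth == false]
7. n5.live = "xpykw"  [A₀.idx ++ B.tag]
8. n6.val = 18  [terminal]
9. n7.hot = 16  [terminal]
10. n8.val = -9  [terminal]
11. n5.idx = "xpykww"  [A.live ++ "w"]
12. n5.wid = false  [false]
13. n1.off = "kwxpy"  [B.tag ++ A₀.idx]
14. n9.tag = "xn"  ["xn"]
15. n10.val = 11  [terminal]
16. n11.tag = "mq"  ["mq"]
17. n12.ok = 22  [terminal]
18. n13.sig = 1  [terminal]
19. n14.tag = "qx"  [terminal]
20. n11.off = "mmq"  ["m" ++ B.tag]
21. n15.tag = "xnp"  [B₀.tag ++ "p"]
22. n16.tag = "qq"  [terminal]
23. n15.off = "kqq"  ["k" ++ h.tag]
24. n9.off = "xxn"  ["x" ++ B₀.tag]
25. n17.live = "qxxn"  ["q" ++ B₁.off]
26. n18.tag = "zv"  ["zv"]
27. n19.ok = 9  [terminal]
28. n18.off = "zvq"  [B.tag ++ "q"]
29. n20.live = "zvqm"  [B.off ++ "m"]
30. n21.tag = "qq"  [terminal]
31. n20.idx = "qqk"  [h.tag ++ "k"]
32. n20.wid = false  [false]
33. n22.depth = false  [terminal]
34. n17.idx = "rqxxn"  ["r" ++ A₀.live]
35. n17.wid = false  [g.depth == true]
36. n0.wid = false  [A.wid == true]
37. n0.tag = 3  [len(A.idx) - 2]

3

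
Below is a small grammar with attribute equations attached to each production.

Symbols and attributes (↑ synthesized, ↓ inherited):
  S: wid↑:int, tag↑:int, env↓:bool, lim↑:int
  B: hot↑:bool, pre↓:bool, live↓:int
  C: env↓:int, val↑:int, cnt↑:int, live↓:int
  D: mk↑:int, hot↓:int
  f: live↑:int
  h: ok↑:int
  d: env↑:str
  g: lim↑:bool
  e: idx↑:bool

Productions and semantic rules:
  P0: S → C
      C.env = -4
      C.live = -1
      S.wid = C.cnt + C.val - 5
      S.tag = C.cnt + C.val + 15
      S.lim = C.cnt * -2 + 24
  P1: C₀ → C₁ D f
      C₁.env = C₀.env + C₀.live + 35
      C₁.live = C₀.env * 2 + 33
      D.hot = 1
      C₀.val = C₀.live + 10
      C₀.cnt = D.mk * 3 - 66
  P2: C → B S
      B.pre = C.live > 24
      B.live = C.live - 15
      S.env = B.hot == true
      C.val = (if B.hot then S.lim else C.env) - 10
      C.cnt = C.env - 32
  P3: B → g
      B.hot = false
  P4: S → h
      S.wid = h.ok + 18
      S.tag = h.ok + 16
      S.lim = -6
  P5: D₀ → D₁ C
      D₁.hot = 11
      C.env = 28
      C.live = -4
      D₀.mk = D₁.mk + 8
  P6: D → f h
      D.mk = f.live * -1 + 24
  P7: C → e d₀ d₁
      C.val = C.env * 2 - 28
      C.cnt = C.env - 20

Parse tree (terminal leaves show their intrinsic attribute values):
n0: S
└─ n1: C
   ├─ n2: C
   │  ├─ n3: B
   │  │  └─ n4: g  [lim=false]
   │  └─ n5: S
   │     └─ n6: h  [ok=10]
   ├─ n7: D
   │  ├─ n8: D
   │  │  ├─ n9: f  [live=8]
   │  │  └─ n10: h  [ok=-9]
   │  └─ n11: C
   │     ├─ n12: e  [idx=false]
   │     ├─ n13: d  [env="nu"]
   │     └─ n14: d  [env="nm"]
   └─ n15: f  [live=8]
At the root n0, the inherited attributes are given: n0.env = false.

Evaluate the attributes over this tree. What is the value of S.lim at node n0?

12

1. n0.env = false  [given at root]
2. n1.env = -4  [-4]
3. n1.live = -1  [-1]
4. n2.env = 30  [C₀.env + C₀.live + 35]
5. n2.live = 25  [C₀.env * 2 + 33]
6. n3.pre = true  [C.live > 24]
7. n3.live = 10  [C.live - 15]
8. n4.lim = false  [terminal]
9. n3.hot = false  [false]
10. n5.env = false  [B.hot == true]
11. n6.ok = 10  [terminal]
12. n5.wid = 28  [h.ok + 18]
13. n5.tag = 26  [h.ok + 16]
14. n5.lim = -6  [-6]
15. n2.val = 20  [(if B.hot then S.lim else C.env) - 10]
16. n2.cnt = -2  [C.env - 32]
17. n7.hot = 1  [1]
18. n8.hot = 11  [11]
19. n9.live = 8  [terminal]
20. n10.ok = -9  [terminal]
21. n8.mk = 16  [f.live * -1 + 24]
22. n11.env = 28  [28]
23. n11.live = -4  [-4]
24. n12.idx = false  [terminal]
25. n13.env = "nu"  [terminal]
26. n14.env = "nm"  [terminal]
27. n11.val = 28  [C.env * 2 - 28]
28. n11.cnt = 8  [C.env - 20]
29. n7.mk = 24  [D₁.mk + 8]
30. n15.live = 8  [terminal]
31. n1.val = 9  [C₀.live + 10]
32. n1.cnt = 6  [D.mk * 3 - 66]
33. n0.wid = 10  [C.cnt + C.val - 5]
34. n0.tag = 30  [C.cnt + C.val + 15]
35. n0.lim = 12  [C.cnt * -2 + 24]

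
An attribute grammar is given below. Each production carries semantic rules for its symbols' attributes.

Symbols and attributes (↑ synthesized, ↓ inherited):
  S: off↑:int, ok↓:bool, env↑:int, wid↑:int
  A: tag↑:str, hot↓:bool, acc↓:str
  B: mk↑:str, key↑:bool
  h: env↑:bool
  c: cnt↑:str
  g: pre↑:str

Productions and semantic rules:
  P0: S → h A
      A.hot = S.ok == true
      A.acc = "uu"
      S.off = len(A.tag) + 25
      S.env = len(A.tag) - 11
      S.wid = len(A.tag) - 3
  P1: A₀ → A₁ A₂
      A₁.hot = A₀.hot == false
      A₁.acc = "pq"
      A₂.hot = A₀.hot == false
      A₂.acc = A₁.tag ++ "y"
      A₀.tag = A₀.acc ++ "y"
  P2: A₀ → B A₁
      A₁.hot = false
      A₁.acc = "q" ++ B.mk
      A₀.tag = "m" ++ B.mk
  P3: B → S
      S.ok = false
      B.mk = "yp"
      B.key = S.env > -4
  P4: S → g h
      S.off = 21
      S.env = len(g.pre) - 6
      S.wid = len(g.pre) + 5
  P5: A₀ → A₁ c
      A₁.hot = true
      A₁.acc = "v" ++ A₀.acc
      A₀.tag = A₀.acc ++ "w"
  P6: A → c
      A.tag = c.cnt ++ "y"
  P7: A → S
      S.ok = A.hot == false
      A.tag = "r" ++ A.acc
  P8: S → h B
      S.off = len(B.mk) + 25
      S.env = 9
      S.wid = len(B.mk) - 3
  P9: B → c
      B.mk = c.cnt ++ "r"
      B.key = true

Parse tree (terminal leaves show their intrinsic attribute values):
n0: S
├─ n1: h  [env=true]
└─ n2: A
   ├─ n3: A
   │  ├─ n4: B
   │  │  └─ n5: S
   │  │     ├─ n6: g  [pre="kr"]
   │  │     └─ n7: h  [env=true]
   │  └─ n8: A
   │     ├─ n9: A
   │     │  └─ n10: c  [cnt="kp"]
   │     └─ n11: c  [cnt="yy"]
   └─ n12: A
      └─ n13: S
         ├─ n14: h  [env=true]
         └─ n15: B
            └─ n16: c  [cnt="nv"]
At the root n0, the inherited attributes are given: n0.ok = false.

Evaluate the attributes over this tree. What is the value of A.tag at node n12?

1. n0.ok = false  [given at root]
2. n1.env = true  [terminal]
3. n2.hot = false  [S.ok == true]
4. n2.acc = "uu"  ["uu"]
5. n3.hot = true  [A₀.hot == false]
6. n3.acc = "pq"  ["pq"]
7. n5.ok = false  [false]
8. n6.pre = "kr"  [terminal]
9. n7.env = true  [terminal]
10. n5.off = 21  [21]
11. n5.env = -4  [len(g.pre) - 6]
12. n5.wid = 7  [len(g.pre) + 5]
13. n4.mk = "yp"  ["yp"]
14. n4.key = false  [S.env > -4]
15. n8.hot = false  [false]
16. n8.acc = "qyp"  ["q" ++ B.mk]
17. n9.hot = true  [true]
18. n9.acc = "vqyp"  ["v" ++ A₀.acc]
19. n10.cnt = "kp"  [terminal]
20. n9.tag = "kpy"  [c.cnt ++ "y"]
21. n11.cnt = "yy"  [terminal]
22. n8.tag = "qypw"  [A₀.acc ++ "w"]
23. n3.tag = "myp"  ["m" ++ B.mk]
24. n12.hot = true  [A₀.hot == false]
25. n12.acc = "mypy"  [A₁.tag ++ "y"]
26. n13.ok = false  [A.hot == false]
27. n14.env = true  [terminal]
28. n16.cnt = "nv"  [terminal]
29. n15.mk = "nvr"  [c.cnt ++ "r"]
30. n15.key = true  [true]
31. n13.off = 28  [len(B.mk) + 25]
32. n13.env = 9  [9]
33. n13.wid = 0  [len(B.mk) - 3]
34. n12.tag = "rmypy"  ["r" ++ A.acc]
35. n2.tag = "uuy"  [A₀.acc ++ "y"]
36. n0.off = 28  [len(A.tag) + 25]
37. n0.env = -8  [len(A.tag) - 11]
38. n0.wid = 0  [len(A.tag) - 3]

"rmypy"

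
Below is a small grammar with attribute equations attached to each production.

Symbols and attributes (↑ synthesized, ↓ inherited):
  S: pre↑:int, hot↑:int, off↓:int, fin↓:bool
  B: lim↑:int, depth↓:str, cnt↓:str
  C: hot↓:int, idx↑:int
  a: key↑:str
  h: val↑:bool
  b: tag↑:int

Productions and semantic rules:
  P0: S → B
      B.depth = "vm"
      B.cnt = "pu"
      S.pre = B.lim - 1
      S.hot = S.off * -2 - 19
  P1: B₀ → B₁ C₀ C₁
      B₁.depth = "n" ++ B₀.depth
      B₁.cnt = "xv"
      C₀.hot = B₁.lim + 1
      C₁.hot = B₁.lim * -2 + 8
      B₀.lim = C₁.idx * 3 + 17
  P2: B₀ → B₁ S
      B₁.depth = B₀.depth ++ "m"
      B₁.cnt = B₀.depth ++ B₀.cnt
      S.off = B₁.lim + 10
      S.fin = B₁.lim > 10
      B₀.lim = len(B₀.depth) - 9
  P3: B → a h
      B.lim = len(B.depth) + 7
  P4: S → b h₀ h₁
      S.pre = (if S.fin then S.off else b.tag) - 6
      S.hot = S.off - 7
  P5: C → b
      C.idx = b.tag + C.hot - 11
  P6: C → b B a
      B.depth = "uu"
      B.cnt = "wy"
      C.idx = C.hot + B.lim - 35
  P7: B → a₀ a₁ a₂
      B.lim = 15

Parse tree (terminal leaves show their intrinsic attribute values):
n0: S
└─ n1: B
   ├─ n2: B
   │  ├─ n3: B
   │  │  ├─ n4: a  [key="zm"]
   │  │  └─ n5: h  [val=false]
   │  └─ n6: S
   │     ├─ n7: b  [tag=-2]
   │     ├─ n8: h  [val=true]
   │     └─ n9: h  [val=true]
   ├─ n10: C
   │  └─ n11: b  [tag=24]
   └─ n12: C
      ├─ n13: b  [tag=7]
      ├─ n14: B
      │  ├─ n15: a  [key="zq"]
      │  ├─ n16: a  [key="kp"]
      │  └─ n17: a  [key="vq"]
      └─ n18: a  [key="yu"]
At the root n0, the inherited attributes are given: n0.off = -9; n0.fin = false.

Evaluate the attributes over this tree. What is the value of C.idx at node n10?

8

1. n0.off = -9  [given at root]
2. n0.fin = false  [given at root]
3. n1.depth = "vm"  ["vm"]
4. n1.cnt = "pu"  ["pu"]
5. n2.depth = "nvm"  ["n" ++ B₀.depth]
6. n2.cnt = "xv"  ["xv"]
7. n3.depth = "nvmm"  [B₀.depth ++ "m"]
8. n3.cnt = "nvmxv"  [B₀.depth ++ B₀.cnt]
9. n4.key = "zm"  [terminal]
10. n5.val = false  [terminal]
11. n3.lim = 11  [len(B.depth) + 7]
12. n6.off = 21  [B₁.lim + 10]
13. n6.fin = true  [B₁.lim > 10]
14. n7.tag = -2  [terminal]
15. n8.val = true  [terminal]
16. n9.val = true  [terminal]
17. n6.pre = 15  [(if S.fin then S.off else b.tag) - 6]
18. n6.hot = 14  [S.off - 7]
19. n2.lim = -6  [len(B₀.depth) - 9]
20. n10.hot = -5  [B₁.lim + 1]
21. n11.tag = 24  [terminal]
22. n10.idx = 8  [b.tag + C.hot - 11]
23. n12.hot = 20  [B₁.lim * -2 + 8]
24. n13.tag = 7  [terminal]
25. n14.depth = "uu"  ["uu"]
26. n14.cnt = "wy"  ["wy"]
27. n15.key = "zq"  [terminal]
28. n16.key = "kp"  [terminal]
29. n17.key = "vq"  [terminal]
30. n14.lim = 15  [15]
31. n18.key = "yu"  [terminal]
32. n12.idx = 0  [C.hot + B.lim - 35]
33. n1.lim = 17  [C₁.idx * 3 + 17]
34. n0.pre = 16  [B.lim - 1]
35. n0.hot = -1  [S.off * -2 - 19]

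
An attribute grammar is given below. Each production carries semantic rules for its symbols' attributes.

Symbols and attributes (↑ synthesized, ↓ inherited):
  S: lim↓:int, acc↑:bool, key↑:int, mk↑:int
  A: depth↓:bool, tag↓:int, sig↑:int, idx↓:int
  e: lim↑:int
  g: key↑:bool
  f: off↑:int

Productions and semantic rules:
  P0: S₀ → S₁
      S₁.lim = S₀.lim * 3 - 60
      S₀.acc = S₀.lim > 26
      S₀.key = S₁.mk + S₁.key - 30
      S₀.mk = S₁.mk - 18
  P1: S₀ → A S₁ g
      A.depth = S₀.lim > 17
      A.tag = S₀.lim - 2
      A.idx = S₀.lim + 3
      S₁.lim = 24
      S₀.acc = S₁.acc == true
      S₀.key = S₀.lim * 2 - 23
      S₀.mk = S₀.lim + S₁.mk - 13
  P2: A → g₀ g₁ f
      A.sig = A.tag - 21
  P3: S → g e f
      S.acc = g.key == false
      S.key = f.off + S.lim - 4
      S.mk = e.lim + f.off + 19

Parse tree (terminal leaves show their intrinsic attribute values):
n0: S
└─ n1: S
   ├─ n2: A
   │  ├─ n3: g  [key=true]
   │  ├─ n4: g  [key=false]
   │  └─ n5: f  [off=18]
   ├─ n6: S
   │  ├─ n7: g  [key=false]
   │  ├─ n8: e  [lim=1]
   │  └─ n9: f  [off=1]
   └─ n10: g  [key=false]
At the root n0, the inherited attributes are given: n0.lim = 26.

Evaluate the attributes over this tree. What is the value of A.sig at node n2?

-5

1. n0.lim = 26  [given at root]
2. n1.lim = 18  [S₀.lim * 3 - 60]
3. n2.depth = true  [S₀.lim > 17]
4. n2.tag = 16  [S₀.lim - 2]
5. n2.idx = 21  [S₀.lim + 3]
6. n3.key = true  [terminal]
7. n4.key = false  [terminal]
8. n5.off = 18  [terminal]
9. n2.sig = -5  [A.tag - 21]
10. n6.lim = 24  [24]
11. n7.key = false  [terminal]
12. n8.lim = 1  [terminal]
13. n9.off = 1  [terminal]
14. n6.acc = true  [g.key == false]
15. n6.key = 21  [f.off + S.lim - 4]
16. n6.mk = 21  [e.lim + f.off + 19]
17. n10.key = false  [terminal]
18. n1.acc = true  [S₁.acc == true]
19. n1.key = 13  [S₀.lim * 2 - 23]
20. n1.mk = 26  [S₀.lim + S₁.mk - 13]
21. n0.acc = false  [S₀.lim > 26]
22. n0.key = 9  [S₁.mk + S₁.key - 30]
23. n0.mk = 8  [S₁.mk - 18]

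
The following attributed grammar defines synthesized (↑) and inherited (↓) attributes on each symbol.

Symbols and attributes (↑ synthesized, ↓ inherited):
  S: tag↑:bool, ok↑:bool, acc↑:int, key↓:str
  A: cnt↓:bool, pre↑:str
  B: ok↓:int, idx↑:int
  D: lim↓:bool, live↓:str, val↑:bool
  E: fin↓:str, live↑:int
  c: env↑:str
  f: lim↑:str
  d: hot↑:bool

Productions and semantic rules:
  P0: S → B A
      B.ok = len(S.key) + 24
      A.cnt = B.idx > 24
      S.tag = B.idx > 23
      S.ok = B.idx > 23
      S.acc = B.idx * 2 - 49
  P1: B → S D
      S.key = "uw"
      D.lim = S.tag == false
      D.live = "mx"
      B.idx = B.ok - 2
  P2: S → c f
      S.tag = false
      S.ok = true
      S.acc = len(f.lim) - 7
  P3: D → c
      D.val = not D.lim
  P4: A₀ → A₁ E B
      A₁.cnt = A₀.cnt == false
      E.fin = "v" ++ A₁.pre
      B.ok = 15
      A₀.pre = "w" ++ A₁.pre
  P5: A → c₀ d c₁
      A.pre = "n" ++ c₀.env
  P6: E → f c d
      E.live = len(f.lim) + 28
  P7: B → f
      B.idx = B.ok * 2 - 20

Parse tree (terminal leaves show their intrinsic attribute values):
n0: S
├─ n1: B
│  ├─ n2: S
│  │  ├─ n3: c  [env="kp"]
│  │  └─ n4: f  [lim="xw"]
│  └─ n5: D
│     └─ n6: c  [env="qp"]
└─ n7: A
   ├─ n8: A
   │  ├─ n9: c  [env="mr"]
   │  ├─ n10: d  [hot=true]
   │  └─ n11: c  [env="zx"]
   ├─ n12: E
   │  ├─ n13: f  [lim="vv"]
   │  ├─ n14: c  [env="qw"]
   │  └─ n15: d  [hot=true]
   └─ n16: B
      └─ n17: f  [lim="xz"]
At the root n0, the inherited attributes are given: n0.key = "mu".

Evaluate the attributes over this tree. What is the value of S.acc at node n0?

1. n0.key = "mu"  [given at root]
2. n1.ok = 26  [len(S.key) + 24]
3. n2.key = "uw"  ["uw"]
4. n3.env = "kp"  [terminal]
5. n4.lim = "xw"  [terminal]
6. n2.tag = false  [false]
7. n2.ok = true  [true]
8. n2.acc = -5  [len(f.lim) - 7]
9. n5.lim = true  [S.tag == false]
10. n5.live = "mx"  ["mx"]
11. n6.env = "qp"  [terminal]
12. n5.val = false  [not D.lim]
13. n1.idx = 24  [B.ok - 2]
14. n7.cnt = false  [B.idx > 24]
15. n8.cnt = true  [A₀.cnt == false]
16. n9.env = "mr"  [terminal]
17. n10.hot = true  [terminal]
18. n11.env = "zx"  [terminal]
19. n8.pre = "nmr"  ["n" ++ c₀.env]
20. n12.fin = "vnmr"  ["v" ++ A₁.pre]
21. n13.lim = "vv"  [terminal]
22. n14.env = "qw"  [terminal]
23. n15.hot = true  [terminal]
24. n12.live = 30  [len(f.lim) + 28]
25. n16.ok = 15  [15]
26. n17.lim = "xz"  [terminal]
27. n16.idx = 10  [B.ok * 2 - 20]
28. n7.pre = "wnmr"  ["w" ++ A₁.pre]
29. n0.tag = true  [B.idx > 23]
30. n0.ok = true  [B.idx > 23]
31. n0.acc = -1  [B.idx * 2 - 49]

-1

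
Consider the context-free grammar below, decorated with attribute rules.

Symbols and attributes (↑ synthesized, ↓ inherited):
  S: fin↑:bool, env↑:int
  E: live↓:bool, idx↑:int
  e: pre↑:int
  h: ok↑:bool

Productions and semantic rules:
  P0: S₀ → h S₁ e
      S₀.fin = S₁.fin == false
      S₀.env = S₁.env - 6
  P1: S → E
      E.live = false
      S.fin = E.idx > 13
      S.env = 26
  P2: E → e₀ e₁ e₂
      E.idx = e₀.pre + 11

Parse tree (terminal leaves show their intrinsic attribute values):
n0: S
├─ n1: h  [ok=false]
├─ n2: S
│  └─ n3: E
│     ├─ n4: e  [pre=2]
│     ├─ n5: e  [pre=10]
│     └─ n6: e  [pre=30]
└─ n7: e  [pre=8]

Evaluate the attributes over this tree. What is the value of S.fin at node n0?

1. n1.ok = false  [terminal]
2. n3.live = false  [false]
3. n4.pre = 2  [terminal]
4. n5.pre = 10  [terminal]
5. n6.pre = 30  [terminal]
6. n3.idx = 13  [e₀.pre + 11]
7. n2.fin = false  [E.idx > 13]
8. n2.env = 26  [26]
9. n7.pre = 8  [terminal]
10. n0.fin = true  [S₁.fin == false]
11. n0.env = 20  [S₁.env - 6]

true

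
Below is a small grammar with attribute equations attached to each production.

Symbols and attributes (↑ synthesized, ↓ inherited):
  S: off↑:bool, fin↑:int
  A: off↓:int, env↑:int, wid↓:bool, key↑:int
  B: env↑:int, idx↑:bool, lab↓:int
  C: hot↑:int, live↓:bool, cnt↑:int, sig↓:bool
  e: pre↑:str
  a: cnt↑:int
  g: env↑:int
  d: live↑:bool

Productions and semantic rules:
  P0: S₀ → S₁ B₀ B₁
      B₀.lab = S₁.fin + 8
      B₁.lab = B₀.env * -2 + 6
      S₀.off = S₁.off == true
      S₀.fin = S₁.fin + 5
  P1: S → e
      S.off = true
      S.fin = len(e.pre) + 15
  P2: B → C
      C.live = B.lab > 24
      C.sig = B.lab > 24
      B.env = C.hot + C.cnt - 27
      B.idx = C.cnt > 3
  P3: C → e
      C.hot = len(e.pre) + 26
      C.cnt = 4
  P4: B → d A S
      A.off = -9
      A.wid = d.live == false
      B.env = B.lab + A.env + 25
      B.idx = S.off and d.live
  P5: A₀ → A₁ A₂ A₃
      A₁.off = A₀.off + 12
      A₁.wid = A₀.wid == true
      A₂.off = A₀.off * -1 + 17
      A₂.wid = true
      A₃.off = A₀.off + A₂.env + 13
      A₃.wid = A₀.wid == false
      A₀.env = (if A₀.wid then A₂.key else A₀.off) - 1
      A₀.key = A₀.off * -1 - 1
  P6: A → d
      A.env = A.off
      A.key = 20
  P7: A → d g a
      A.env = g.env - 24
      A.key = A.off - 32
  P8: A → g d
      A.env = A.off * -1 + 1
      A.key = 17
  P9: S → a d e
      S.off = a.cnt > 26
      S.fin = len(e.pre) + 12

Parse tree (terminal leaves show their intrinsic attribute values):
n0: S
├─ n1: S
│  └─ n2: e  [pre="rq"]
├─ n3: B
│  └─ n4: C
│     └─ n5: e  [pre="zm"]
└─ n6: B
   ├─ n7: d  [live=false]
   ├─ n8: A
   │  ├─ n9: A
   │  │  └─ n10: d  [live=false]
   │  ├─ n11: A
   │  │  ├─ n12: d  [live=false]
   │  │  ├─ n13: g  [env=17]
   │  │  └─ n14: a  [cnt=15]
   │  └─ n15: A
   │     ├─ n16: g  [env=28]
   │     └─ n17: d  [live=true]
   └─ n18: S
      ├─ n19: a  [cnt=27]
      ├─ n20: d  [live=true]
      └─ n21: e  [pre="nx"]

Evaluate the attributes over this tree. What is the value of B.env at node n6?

14

1. n2.pre = "rq"  [terminal]
2. n1.off = true  [true]
3. n1.fin = 17  [len(e.pre) + 15]
4. n3.lab = 25  [S₁.fin + 8]
5. n4.live = true  [B.lab > 24]
6. n4.sig = true  [B.lab > 24]
7. n5.pre = "zm"  [terminal]
8. n4.hot = 28  [len(e.pre) + 26]
9. n4.cnt = 4  [4]
10. n3.env = 5  [C.hot + C.cnt - 27]
11. n3.idx = true  [C.cnt > 3]
12. n6.lab = -4  [B₀.env * -2 + 6]
13. n7.live = false  [terminal]
14. n8.off = -9  [-9]
15. n8.wid = true  [d.live == false]
16. n9.off = 3  [A₀.off + 12]
17. n9.wid = true  [A₀.wid == true]
18. n10.live = false  [terminal]
19. n9.env = 3  [A.off]
20. n9.key = 20  [20]
21. n11.off = 26  [A₀.off * -1 + 17]
22. n11.wid = true  [true]
23. n12.live = false  [terminal]
24. n13.env = 17  [terminal]
25. n14.cnt = 15  [terminal]
26. n11.env = -7  [g.env - 24]
27. n11.key = -6  [A.off - 32]
28. n15.off = -3  [A₀.off + A₂.env + 13]
29. n15.wid = false  [A₀.wid == false]
30. n16.env = 28  [terminal]
31. n17.live = true  [terminal]
32. n15.env = 4  [A.off * -1 + 1]
33. n15.key = 17  [17]
34. n8.env = -7  [(if A₀.wid then A₂.key else A₀.off) - 1]
35. n8.key = 8  [A₀.off * -1 - 1]
36. n19.cnt = 27  [terminal]
37. n20.live = true  [terminal]
38. n21.pre = "nx"  [terminal]
39. n18.off = true  [a.cnt > 26]
40. n18.fin = 14  [len(e.pre) + 12]
41. n6.env = 14  [B.lab + A.env + 25]
42. n6.idx = false  [S.off and d.live]
43. n0.off = true  [S₁.off == true]
44. n0.fin = 22  [S₁.fin + 5]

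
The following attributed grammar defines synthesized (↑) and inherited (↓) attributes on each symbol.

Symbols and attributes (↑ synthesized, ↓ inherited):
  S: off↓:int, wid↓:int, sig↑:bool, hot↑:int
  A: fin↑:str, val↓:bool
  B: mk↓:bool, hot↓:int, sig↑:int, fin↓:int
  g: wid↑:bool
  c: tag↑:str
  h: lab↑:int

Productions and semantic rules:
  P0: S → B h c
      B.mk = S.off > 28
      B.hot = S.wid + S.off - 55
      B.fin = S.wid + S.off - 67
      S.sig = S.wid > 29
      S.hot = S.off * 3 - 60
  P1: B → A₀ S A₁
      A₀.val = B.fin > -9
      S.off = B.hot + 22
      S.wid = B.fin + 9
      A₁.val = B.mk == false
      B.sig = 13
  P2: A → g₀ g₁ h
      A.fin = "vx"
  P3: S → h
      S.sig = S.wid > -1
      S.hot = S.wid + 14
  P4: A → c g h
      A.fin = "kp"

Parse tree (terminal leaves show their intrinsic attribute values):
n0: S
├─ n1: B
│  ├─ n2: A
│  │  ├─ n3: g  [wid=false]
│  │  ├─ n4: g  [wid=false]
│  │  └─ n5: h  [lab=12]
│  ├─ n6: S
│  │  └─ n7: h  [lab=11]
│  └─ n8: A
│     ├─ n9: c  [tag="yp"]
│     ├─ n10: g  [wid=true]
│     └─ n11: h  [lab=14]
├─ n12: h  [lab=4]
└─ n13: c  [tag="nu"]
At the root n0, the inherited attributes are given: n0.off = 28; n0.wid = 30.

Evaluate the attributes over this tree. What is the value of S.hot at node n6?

14

1. n0.off = 28  [given at root]
2. n0.wid = 30  [given at root]
3. n1.mk = false  [S.off > 28]
4. n1.hot = 3  [S.wid + S.off - 55]
5. n1.fin = -9  [S.wid + S.off - 67]
6. n2.val = false  [B.fin > -9]
7. n3.wid = false  [terminal]
8. n4.wid = false  [terminal]
9. n5.lab = 12  [terminal]
10. n2.fin = "vx"  ["vx"]
11. n6.off = 25  [B.hot + 22]
12. n6.wid = 0  [B.fin + 9]
13. n7.lab = 11  [terminal]
14. n6.sig = true  [S.wid > -1]
15. n6.hot = 14  [S.wid + 14]
16. n8.val = true  [B.mk == false]
17. n9.tag = "yp"  [terminal]
18. n10.wid = true  [terminal]
19. n11.lab = 14  [terminal]
20. n8.fin = "kp"  ["kp"]
21. n1.sig = 13  [13]
22. n12.lab = 4  [terminal]
23. n13.tag = "nu"  [terminal]
24. n0.sig = true  [S.wid > 29]
25. n0.hot = 24  [S.off * 3 - 60]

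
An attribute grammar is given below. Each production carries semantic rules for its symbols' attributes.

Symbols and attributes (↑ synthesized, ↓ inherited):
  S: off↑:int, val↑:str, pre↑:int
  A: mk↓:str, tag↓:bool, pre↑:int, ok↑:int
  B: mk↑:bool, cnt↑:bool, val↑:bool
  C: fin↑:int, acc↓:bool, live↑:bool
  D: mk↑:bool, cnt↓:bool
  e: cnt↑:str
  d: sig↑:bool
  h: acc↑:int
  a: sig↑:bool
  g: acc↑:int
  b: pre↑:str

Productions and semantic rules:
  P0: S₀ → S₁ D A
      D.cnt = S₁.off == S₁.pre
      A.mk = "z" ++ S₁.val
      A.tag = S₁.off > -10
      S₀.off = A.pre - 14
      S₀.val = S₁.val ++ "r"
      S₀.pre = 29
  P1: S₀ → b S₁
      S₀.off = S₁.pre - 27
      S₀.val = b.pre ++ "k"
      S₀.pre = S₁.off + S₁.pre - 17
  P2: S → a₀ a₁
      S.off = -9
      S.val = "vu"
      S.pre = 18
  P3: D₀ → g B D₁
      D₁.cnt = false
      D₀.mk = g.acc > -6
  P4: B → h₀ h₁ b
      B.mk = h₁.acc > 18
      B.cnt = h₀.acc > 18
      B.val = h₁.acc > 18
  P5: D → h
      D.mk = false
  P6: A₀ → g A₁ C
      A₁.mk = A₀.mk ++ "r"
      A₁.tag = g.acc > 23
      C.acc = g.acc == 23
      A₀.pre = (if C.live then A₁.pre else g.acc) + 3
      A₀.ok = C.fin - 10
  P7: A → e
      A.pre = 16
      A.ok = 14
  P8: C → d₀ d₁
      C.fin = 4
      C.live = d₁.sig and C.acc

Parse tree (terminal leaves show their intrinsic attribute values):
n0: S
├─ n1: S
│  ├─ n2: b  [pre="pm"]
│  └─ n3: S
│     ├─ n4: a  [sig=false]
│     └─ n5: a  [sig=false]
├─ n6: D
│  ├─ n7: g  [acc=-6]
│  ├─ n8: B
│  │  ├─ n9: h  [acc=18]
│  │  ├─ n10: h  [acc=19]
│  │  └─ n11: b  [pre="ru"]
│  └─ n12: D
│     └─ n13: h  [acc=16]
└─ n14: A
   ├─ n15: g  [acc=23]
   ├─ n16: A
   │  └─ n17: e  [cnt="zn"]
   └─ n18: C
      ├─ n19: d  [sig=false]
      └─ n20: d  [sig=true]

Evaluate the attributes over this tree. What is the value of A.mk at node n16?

1. n2.pre = "pm"  [terminal]
2. n4.sig = false  [terminal]
3. n5.sig = false  [terminal]
4. n3.off = -9  [-9]
5. n3.val = "vu"  ["vu"]
6. n3.pre = 18  [18]
7. n1.off = -9  [S₁.pre - 27]
8. n1.val = "pmk"  [b.pre ++ "k"]
9. n1.pre = -8  [S₁.off + S₁.pre - 17]
10. n6.cnt = false  [S₁.off == S₁.pre]
11. n7.acc = -6  [terminal]
12. n9.acc = 18  [terminal]
13. n10.acc = 19  [terminal]
14. n11.pre = "ru"  [terminal]
15. n8.mk = true  [h₁.acc > 18]
16. n8.cnt = false  [h₀.acc > 18]
17. n8.val = true  [h₁.acc > 18]
18. n12.cnt = false  [false]
19. n13.acc = 16  [terminal]
20. n12.mk = false  [false]
21. n6.mk = false  [g.acc > -6]
22. n14.mk = "zpmk"  ["z" ++ S₁.val]
23. n14.tag = true  [S₁.off > -10]
24. n15.acc = 23  [terminal]
25. n16.mk = "zpmkr"  [A₀.mk ++ "r"]
26. n16.tag = false  [g.acc > 23]
27. n17.cnt = "zn"  [terminal]
28. n16.pre = 16  [16]
29. n16.ok = 14  [14]
30. n18.acc = true  [g.acc == 23]
31. n19.sig = false  [terminal]
32. n20.sig = true  [terminal]
33. n18.fin = 4  [4]
34. n18.live = true  [d₁.sig and C.acc]
35. n14.pre = 19  [(if C.live then A₁.pre else g.acc) + 3]
36. n14.ok = -6  [C.fin - 10]
37. n0.off = 5  [A.pre - 14]
38. n0.val = "pmkr"  [S₁.val ++ "r"]
39. n0.pre = 29  [29]

"zpmkr"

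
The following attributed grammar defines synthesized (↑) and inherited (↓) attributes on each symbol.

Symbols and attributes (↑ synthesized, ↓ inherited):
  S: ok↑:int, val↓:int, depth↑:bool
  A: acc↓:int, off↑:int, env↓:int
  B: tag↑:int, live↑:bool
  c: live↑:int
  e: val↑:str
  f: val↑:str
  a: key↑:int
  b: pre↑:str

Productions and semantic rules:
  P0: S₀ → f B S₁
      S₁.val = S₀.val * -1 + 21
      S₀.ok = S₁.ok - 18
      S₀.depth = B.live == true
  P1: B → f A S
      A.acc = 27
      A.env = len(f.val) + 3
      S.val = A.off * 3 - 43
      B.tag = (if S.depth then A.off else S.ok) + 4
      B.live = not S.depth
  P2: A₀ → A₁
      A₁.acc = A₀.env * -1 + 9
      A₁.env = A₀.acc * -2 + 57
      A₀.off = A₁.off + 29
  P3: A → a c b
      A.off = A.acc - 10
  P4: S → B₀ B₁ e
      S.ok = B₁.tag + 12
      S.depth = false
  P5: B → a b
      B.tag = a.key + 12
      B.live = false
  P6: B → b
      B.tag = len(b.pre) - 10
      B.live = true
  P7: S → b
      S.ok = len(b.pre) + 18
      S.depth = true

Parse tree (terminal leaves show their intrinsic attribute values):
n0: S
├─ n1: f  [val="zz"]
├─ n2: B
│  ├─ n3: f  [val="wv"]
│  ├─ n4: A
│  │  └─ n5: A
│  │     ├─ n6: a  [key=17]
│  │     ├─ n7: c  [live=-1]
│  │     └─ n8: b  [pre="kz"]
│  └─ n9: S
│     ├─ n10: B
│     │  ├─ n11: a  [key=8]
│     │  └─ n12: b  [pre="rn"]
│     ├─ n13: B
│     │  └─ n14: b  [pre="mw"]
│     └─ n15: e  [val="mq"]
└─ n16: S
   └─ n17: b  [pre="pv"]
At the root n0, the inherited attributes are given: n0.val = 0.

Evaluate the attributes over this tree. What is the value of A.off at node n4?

1. n0.val = 0  [given at root]
2. n1.val = "zz"  [terminal]
3. n3.val = "wv"  [terminal]
4. n4.acc = 27  [27]
5. n4.env = 5  [len(f.val) + 3]
6. n5.acc = 4  [A₀.env * -1 + 9]
7. n5.env = 3  [A₀.acc * -2 + 57]
8. n6.key = 17  [terminal]
9. n7.live = -1  [terminal]
10. n8.pre = "kz"  [terminal]
11. n5.off = -6  [A.acc - 10]
12. n4.off = 23  [A₁.off + 29]
13. n9.val = 26  [A.off * 3 - 43]
14. n11.key = 8  [terminal]
15. n12.pre = "rn"  [terminal]
16. n10.tag = 20  [a.key + 12]
17. n10.live = false  [false]
18. n14.pre = "mw"  [terminal]
19. n13.tag = -8  [len(b.pre) - 10]
20. n13.live = true  [true]
21. n15.val = "mq"  [terminal]
22. n9.ok = 4  [B₁.tag + 12]
23. n9.depth = false  [false]
24. n2.tag = 8  [(if S.depth then A.off else S.ok) + 4]
25. n2.live = true  [not S.depth]
26. n16.val = 21  [S₀.val * -1 + 21]
27. n17.pre = "pv"  [terminal]
28. n16.ok = 20  [len(b.pre) + 18]
29. n16.depth = true  [true]
30. n0.ok = 2  [S₁.ok - 18]
31. n0.depth = true  [B.live == true]

23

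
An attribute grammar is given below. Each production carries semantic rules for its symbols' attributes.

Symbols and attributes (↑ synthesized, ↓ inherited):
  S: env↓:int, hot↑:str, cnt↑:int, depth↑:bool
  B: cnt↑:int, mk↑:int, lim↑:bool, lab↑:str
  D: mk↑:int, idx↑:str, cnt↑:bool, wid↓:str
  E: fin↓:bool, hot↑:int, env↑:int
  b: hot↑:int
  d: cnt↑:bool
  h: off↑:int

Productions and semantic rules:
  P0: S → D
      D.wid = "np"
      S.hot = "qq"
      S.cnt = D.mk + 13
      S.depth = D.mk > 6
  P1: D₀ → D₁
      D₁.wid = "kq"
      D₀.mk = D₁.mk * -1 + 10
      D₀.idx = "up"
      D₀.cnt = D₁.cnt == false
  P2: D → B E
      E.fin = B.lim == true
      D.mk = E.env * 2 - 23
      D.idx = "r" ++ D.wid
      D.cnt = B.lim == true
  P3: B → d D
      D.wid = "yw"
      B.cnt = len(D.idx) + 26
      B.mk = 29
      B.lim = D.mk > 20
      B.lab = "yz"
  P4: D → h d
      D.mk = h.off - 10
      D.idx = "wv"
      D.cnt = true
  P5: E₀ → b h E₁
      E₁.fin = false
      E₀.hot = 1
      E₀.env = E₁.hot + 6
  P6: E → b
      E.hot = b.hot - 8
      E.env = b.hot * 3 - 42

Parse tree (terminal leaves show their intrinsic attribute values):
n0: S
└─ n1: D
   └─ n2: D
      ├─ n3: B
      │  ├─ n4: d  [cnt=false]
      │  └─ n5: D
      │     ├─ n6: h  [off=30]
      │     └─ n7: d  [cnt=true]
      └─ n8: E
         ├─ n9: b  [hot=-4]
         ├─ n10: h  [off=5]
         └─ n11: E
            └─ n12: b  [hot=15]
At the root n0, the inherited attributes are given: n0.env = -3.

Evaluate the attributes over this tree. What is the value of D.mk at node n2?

3

1. n0.env = -3  [given at root]
2. n1.wid = "np"  ["np"]
3. n2.wid = "kq"  ["kq"]
4. n4.cnt = false  [terminal]
5. n5.wid = "yw"  ["yw"]
6. n6.off = 30  [terminal]
7. n7.cnt = true  [terminal]
8. n5.mk = 20  [h.off - 10]
9. n5.idx = "wv"  ["wv"]
10. n5.cnt = true  [true]
11. n3.cnt = 28  [len(D.idx) + 26]
12. n3.mk = 29  [29]
13. n3.lim = false  [D.mk > 20]
14. n3.lab = "yz"  ["yz"]
15. n8.fin = false  [B.lim == true]
16. n9.hot = -4  [terminal]
17. n10.off = 5  [terminal]
18. n11.fin = false  [false]
19. n12.hot = 15  [terminal]
20. n11.hot = 7  [b.hot - 8]
21. n11.env = 3  [b.hot * 3 - 42]
22. n8.hot = 1  [1]
23. n8.env = 13  [E₁.hot + 6]
24. n2.mk = 3  [E.env * 2 - 23]
25. n2.idx = "rkq"  ["r" ++ D.wid]
26. n2.cnt = false  [B.lim == true]
27. n1.mk = 7  [D₁.mk * -1 + 10]
28. n1.idx = "up"  ["up"]
29. n1.cnt = true  [D₁.cnt == false]
30. n0.hot = "qq"  ["qq"]
31. n0.cnt = 20  [D.mk + 13]
32. n0.depth = true  [D.mk > 6]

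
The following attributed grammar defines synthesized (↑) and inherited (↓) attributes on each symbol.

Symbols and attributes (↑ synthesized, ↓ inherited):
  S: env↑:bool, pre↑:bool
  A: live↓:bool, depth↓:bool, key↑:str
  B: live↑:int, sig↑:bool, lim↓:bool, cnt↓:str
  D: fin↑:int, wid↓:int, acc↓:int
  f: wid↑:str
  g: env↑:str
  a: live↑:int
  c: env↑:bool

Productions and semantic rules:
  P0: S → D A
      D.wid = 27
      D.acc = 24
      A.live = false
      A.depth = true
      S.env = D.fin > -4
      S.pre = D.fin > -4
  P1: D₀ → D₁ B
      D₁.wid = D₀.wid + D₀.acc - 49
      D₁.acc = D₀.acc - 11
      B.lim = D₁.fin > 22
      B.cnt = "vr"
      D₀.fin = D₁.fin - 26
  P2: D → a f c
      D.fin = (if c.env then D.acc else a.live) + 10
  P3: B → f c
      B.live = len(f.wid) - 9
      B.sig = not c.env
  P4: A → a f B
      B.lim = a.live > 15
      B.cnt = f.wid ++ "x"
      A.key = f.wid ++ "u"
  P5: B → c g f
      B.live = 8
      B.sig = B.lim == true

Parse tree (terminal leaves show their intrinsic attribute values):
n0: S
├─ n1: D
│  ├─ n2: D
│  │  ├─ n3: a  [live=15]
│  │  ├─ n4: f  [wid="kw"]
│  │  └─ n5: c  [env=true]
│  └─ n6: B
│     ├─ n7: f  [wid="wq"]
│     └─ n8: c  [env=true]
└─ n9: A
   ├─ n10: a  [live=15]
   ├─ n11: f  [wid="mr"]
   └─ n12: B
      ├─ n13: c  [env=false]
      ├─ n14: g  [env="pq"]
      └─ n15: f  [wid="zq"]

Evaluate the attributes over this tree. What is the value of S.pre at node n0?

1. n1.wid = 27  [27]
2. n1.acc = 24  [24]
3. n2.wid = 2  [D₀.wid + D₀.acc - 49]
4. n2.acc = 13  [D₀.acc - 11]
5. n3.live = 15  [terminal]
6. n4.wid = "kw"  [terminal]
7. n5.env = true  [terminal]
8. n2.fin = 23  [(if c.env then D.acc else a.live) + 10]
9. n6.lim = true  [D₁.fin > 22]
10. n6.cnt = "vr"  ["vr"]
11. n7.wid = "wq"  [terminal]
12. n8.env = true  [terminal]
13. n6.live = -7  [len(f.wid) - 9]
14. n6.sig = false  [not c.env]
15. n1.fin = -3  [D₁.fin - 26]
16. n9.live = false  [false]
17. n9.depth = true  [true]
18. n10.live = 15  [terminal]
19. n11.wid = "mr"  [terminal]
20. n12.lim = false  [a.live > 15]
21. n12.cnt = "mrx"  [f.wid ++ "x"]
22. n13.env = false  [terminal]
23. n14.env = "pq"  [terminal]
24. n15.wid = "zq"  [terminal]
25. n12.live = 8  [8]
26. n12.sig = false  [B.lim == true]
27. n9.key = "mru"  [f.wid ++ "u"]
28. n0.env = true  [D.fin > -4]
29. n0.pre = true  [D.fin > -4]

true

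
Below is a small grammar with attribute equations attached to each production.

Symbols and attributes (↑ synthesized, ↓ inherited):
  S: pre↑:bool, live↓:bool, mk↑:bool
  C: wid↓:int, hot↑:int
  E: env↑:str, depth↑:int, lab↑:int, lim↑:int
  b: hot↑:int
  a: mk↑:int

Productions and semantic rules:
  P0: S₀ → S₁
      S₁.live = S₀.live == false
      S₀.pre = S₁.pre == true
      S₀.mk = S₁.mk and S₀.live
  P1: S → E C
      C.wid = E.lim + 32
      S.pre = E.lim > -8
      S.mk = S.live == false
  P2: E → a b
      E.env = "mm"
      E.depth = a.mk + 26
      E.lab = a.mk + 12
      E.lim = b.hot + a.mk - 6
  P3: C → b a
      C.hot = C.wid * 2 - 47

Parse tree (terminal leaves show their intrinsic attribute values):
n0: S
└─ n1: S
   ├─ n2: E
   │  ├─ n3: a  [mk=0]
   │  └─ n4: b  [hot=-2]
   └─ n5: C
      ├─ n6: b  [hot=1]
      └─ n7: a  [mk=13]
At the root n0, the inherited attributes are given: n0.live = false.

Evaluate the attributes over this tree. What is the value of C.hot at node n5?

1

1. n0.live = false  [given at root]
2. n1.live = true  [S₀.live == false]
3. n3.mk = 0  [terminal]
4. n4.hot = -2  [terminal]
5. n2.env = "mm"  ["mm"]
6. n2.depth = 26  [a.mk + 26]
7. n2.lab = 12  [a.mk + 12]
8. n2.lim = -8  [b.hot + a.mk - 6]
9. n5.wid = 24  [E.lim + 32]
10. n6.hot = 1  [terminal]
11. n7.mk = 13  [terminal]
12. n5.hot = 1  [C.wid * 2 - 47]
13. n1.pre = false  [E.lim > -8]
14. n1.mk = false  [S.live == false]
15. n0.pre = false  [S₁.pre == true]
16. n0.mk = false  [S₁.mk and S₀.live]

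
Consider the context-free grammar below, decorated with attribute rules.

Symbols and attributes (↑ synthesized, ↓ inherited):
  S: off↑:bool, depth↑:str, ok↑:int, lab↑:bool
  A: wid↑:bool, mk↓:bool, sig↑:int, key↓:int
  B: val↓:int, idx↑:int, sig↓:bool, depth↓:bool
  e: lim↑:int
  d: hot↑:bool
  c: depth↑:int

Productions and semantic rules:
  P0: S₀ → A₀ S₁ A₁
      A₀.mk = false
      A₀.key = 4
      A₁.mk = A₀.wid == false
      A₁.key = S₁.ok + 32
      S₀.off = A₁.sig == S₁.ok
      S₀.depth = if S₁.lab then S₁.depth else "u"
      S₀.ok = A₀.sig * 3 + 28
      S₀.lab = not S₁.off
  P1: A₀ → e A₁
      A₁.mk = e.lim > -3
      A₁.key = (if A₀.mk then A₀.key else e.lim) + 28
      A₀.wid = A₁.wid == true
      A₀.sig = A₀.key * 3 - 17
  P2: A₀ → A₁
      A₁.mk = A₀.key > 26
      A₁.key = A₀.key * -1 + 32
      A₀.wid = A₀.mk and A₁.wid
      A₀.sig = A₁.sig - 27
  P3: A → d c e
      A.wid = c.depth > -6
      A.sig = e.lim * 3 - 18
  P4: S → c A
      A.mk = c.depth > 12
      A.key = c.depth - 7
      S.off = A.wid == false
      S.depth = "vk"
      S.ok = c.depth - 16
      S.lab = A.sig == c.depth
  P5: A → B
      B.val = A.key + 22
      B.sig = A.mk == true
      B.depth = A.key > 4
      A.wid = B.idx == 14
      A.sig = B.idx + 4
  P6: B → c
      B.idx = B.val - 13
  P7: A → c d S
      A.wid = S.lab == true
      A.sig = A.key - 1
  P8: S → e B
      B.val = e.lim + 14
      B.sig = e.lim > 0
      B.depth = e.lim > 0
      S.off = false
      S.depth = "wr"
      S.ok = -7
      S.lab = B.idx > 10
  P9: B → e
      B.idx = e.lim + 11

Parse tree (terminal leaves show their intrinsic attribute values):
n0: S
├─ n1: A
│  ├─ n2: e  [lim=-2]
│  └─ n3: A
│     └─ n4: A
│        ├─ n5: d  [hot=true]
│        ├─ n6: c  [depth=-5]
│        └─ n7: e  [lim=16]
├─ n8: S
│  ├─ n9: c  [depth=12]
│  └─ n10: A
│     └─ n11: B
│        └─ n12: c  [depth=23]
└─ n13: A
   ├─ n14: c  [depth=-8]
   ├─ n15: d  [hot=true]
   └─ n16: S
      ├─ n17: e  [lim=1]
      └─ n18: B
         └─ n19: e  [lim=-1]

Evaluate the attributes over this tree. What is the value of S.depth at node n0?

1. n1.mk = false  [false]
2. n1.key = 4  [4]
3. n2.lim = -2  [terminal]
4. n3.mk = true  [e.lim > -3]
5. n3.key = 26  [(if A₀.mk then A₀.key else e.lim) + 28]
6. n4.mk = false  [A₀.key > 26]
7. n4.key = 6  [A₀.key * -1 + 32]
8. n5.hot = true  [terminal]
9. n6.depth = -5  [terminal]
10. n7.lim = 16  [terminal]
11. n4.wid = true  [c.depth > -6]
12. n4.sig = 30  [e.lim * 3 - 18]
13. n3.wid = true  [A₀.mk and A₁.wid]
14. n3.sig = 3  [A₁.sig - 27]
15. n1.wid = true  [A₁.wid == true]
16. n1.sig = -5  [A₀.key * 3 - 17]
17. n9.depth = 12  [terminal]
18. n10.mk = false  [c.depth > 12]
19. n10.key = 5  [c.depth - 7]
20. n11.val = 27  [A.key + 22]
21. n11.sig = false  [A.mk == true]
22. n11.depth = true  [A.key > 4]
23. n12.depth = 23  [terminal]
24. n11.idx = 14  [B.val - 13]
25. n10.wid = true  [B.idx == 14]
26. n10.sig = 18  [B.idx + 4]
27. n8.off = false  [A.wid == false]
28. n8.depth = "vk"  ["vk"]
29. n8.ok = -4  [c.depth - 16]
30. n8.lab = false  [A.sig == c.depth]
31. n13.mk = false  [A₀.wid == false]
32. n13.key = 28  [S₁.ok + 32]
33. n14.depth = -8  [terminal]
34. n15.hot = true  [terminal]
35. n17.lim = 1  [terminal]
36. n18.val = 15  [e.lim + 14]
37. n18.sig = true  [e.lim > 0]
38. n18.depth = true  [e.lim > 0]
39. n19.lim = -1  [terminal]
40. n18.idx = 10  [e.lim + 11]
41. n16.off = false  [false]
42. n16.depth = "wr"  ["wr"]
43. n16.ok = -7  [-7]
44. n16.lab = false  [B.idx > 10]
45. n13.wid = false  [S.lab == true]
46. n13.sig = 27  [A.key - 1]
47. n0.off = false  [A₁.sig == S₁.ok]
48. n0.depth = "u"  [if S₁.lab then S₁.depth else "u"]
49. n0.ok = 13  [A₀.sig * 3 + 28]
50. n0.lab = true  [not S₁.off]

"u"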